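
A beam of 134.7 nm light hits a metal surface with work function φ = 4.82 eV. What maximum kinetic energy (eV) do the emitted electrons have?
4.3845 eV

Using Einstein's photoelectric equation: KE_max = hf - φ = hc/λ - φ

First, calculate the photon energy:
E_photon = hc/λ = (6.626×10⁻³⁴ J·s)(3×10⁸ m/s) / (134.7×10⁻⁹ m)
E_photon = 9.2045 eV

Then, the maximum kinetic energy:
KE_max = E_photon - φ = 9.2045 eV - 4.82 eV = 4.3845 eV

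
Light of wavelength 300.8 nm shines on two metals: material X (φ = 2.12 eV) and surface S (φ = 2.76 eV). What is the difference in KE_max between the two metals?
0.6400 eV

Using KE_max = hc/λ - φ for each metal:

Photon energy: E = hc/λ = 4.1218 eV

For material X (φ₁ = 2.12 eV):
KE₁ = E - φ₁ = 4.1218 - 2.12 = 2.0018 eV

For surface S (φ₂ = 2.76 eV):
KE₂ = E - φ₂ = 4.1218 - 2.76 = 1.3618 eV

Difference:
ΔKE = KE₁ - KE₂ = 2.0018 - 1.3618 = 0.6400 eV

Note: The difference equals the difference in work functions: 2.76 - 2.12 = 0.64 eV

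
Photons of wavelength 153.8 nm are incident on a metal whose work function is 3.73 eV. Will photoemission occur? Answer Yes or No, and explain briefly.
Yes

For photoemission, the photon energy must exceed the work function.

Photon energy: E = hc/λ = 8.0614 eV
Work function: φ = 3.73 eV

Since E_photon (8.0614 eV) > φ (3.73 eV), photoemission WILL occur.
The threshold wavelength is λ₀ = hc/φ = 332.4 nm.
Since 153.8 nm < 332.4 nm, the light has sufficient energy.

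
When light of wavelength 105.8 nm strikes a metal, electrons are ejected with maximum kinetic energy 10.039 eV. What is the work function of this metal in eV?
1.68 eV

From Einstein's photoelectric equation: KE_max = hf - φ = hc/λ - φ

Rearranging for φ:
φ = hc/λ - KE_max

Calculate photon energy:
E_photon = hc/λ = 11.7187 eV

Therefore:
φ = 11.7187 - 10.039 = 1.68 eV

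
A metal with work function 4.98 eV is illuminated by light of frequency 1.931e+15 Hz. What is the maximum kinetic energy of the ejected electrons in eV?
3.0060 eV

Using Einstein's photoelectric equation: KE_max = hf - φ

First, calculate the photon energy:
E_photon = hf = (6.626×10⁻³⁴ J·s)(1.931e+15 Hz)
E_photon = 7.9860 eV

Then, the maximum kinetic energy:
KE_max = E_photon - φ = 7.9860 eV - 4.98 eV = 3.0060 eV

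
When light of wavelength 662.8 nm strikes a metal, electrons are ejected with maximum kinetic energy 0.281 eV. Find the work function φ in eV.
1.59 eV

From Einstein's photoelectric equation: KE_max = hf - φ = hc/λ - φ

Rearranging for φ:
φ = hc/λ - KE_max

Calculate photon energy:
E_photon = hc/λ = 1.8706 eV

Therefore:
φ = 1.8706 - 0.281 = 1.59 eV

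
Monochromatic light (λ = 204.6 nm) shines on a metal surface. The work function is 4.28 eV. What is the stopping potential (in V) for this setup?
1.7798 V

The stopping potential V_s satisfies: eV_s = KE_max

First, find KE_max using Einstein's equation:
E_photon = hc/λ = 6.0598 eV
KE_max = E_photon - φ = 6.0598 - 4.28 = 1.7798 eV

Since eV_s = KE_max:
V_s = KE_max/e = 1.7798 V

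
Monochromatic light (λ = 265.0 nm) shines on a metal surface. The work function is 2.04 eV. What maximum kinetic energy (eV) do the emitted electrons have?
2.6386 eV

Using Einstein's photoelectric equation: KE_max = hf - φ = hc/λ - φ

First, calculate the photon energy:
E_photon = hc/λ = (6.626×10⁻³⁴ J·s)(3×10⁸ m/s) / (265.0×10⁻⁹ m)
E_photon = 4.6786 eV

Then, the maximum kinetic energy:
KE_max = E_photon - φ = 4.6786 eV - 2.04 eV = 2.6386 eV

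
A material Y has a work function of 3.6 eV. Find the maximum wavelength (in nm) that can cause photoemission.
344.40 nm

The threshold wavelength is when the photon energy equals the work function:
hc/λ₀ = φ

Solving for λ₀:
λ₀ = hc/φ = (6.626×10⁻³⁴ J·s)(3×10⁸ m/s) / (3.6 eV × 1.602×10⁻¹⁹ J/eV)
λ₀ = 344.40 nm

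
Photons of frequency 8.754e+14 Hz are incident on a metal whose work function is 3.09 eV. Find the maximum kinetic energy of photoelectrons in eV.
0.5304 eV

Using Einstein's photoelectric equation: KE_max = hf - φ

First, calculate the photon energy:
E_photon = hf = (6.626×10⁻³⁴ J·s)(8.754e+14 Hz)
E_photon = 3.6204 eV

Then, the maximum kinetic energy:
KE_max = E_photon - φ = 3.6204 eV - 3.09 eV = 0.5304 eV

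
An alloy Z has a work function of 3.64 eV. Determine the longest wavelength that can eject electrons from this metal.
340.62 nm

The threshold wavelength is when the photon energy equals the work function:
hc/λ₀ = φ

Solving for λ₀:
λ₀ = hc/φ = (6.626×10⁻³⁴ J·s)(3×10⁸ m/s) / (3.64 eV × 1.602×10⁻¹⁹ J/eV)
λ₀ = 340.62 nm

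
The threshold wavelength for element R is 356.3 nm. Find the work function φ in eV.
3.48 eV

At the threshold wavelength, photon energy equals work function:
φ = hc/λ₀

Calculating:
φ = (6.626×10⁻³⁴ J·s)(3×10⁸ m/s) / (356.3×10⁻⁹ m)
φ = 3.48 eV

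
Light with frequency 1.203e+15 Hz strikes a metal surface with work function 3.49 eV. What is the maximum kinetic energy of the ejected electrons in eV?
1.4852 eV

Using Einstein's photoelectric equation: KE_max = hf - φ

First, calculate the photon energy:
E_photon = hf = (6.626×10⁻³⁴ J·s)(1.203e+15 Hz)
E_photon = 4.9752 eV

Then, the maximum kinetic energy:
KE_max = E_photon - φ = 4.9752 eV - 3.49 eV = 1.4852 eV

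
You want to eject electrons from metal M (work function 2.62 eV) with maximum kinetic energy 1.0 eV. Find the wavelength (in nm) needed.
342.50 nm

From Einstein's equation: KE_max = hc/λ - φ

Rearranging for λ:
hc/λ = KE_max + φ
λ = hc/(KE_max + φ)

Required photon energy:
E_photon = KE_max + φ = 1.0 + 2.62 = 3.62 eV

Required wavelength:
λ = hc/E_photon = (6.626×10⁻³⁴)(3×10⁸) / (3.62 × 1.602×10⁻¹⁹)
λ = 342.50 nm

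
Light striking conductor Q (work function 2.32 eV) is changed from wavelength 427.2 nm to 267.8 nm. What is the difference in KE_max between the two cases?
1.7275 eV

Using Einstein's equation: KE_max = hc/λ - φ

For λ₁ = 427.2 nm:
KE₁ = hc/λ₁ - φ = 2.9023 - 2.32 = 0.5823 eV

For λ₂ = 267.8 nm:
KE₂ = hc/λ₂ - φ = 4.6297 - 2.32 = 2.3097 eV

Change in KE:
ΔKE = KE₂ - KE₁ = 2.3097 - 0.5823 = 1.7275 eV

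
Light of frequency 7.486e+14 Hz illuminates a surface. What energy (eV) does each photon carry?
3.0960 eV

Using E = hf:

E = hf = (6.626×10⁻³⁴ J·s)(7.486e+14 Hz)
E = 3.0960 eV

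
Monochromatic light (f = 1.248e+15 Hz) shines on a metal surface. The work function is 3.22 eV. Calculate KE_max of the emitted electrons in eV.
1.9413 eV

Using Einstein's photoelectric equation: KE_max = hf - φ

First, calculate the photon energy:
E_photon = hf = (6.626×10⁻³⁴ J·s)(1.248e+15 Hz)
E_photon = 5.1613 eV

Then, the maximum kinetic energy:
KE_max = E_photon - φ = 5.1613 eV - 3.22 eV = 1.9413 eV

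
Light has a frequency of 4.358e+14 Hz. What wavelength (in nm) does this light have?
687.91 nm

Using the wave equation: c = fλ

Solving for wavelength:
λ = c/f = (3×10⁸ m/s) / (4.358e+14 Hz)
λ = 687.91 nm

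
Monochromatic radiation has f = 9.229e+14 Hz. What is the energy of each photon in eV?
3.8168 eV

Using E = hf:

E = hf = (6.626×10⁻³⁴ J·s)(9.229e+14 Hz)
E = 3.8168 eV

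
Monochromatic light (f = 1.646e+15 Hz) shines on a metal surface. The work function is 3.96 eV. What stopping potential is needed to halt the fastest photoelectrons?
2.8473 V

The stopping potential V_s satisfies: eV_s = KE_max

First, find KE_max using Einstein's equation:
E_photon = hf = (6.626×10⁻³⁴ J·s)(1.646e+15 Hz) = 6.8073 eV
KE_max = E_photon - φ = 6.8073 - 3.96 = 2.8473 eV

Since eV_s = KE_max:
V_s = KE_max/e = 2.8473 V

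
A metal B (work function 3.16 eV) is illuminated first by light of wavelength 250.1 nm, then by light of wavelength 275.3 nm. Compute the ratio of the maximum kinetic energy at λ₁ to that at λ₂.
1.3377

Using Einstein's equation: KE_max = hc/λ - φ

For λ₁ = 250.1 nm:
E₁ = hc/λ₁ = 4.9574 eV
KE₁ = E₁ - φ = 4.9574 - 3.16 = 1.7974 eV

For λ₂ = 275.3 nm:
E₂ = hc/λ₂ = 4.5036 eV
KE₂ = E₂ - φ = 4.5036 - 3.16 = 1.3436 eV

Ratio: KE₁/KE₂ = 1.7974/1.3436 = 1.3377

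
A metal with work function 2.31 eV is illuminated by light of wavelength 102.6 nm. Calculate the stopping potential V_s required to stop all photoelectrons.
9.7742 V

The stopping potential V_s satisfies: eV_s = KE_max

First, find KE_max using Einstein's equation:
E_photon = hc/λ = 12.0842 eV
KE_max = E_photon - φ = 12.0842 - 2.31 = 9.7742 eV

Since eV_s = KE_max:
V_s = KE_max/e = 9.7742 V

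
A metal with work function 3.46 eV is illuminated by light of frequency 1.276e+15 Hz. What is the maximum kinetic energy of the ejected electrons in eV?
1.8171 eV

Using Einstein's photoelectric equation: KE_max = hf - φ

First, calculate the photon energy:
E_photon = hf = (6.626×10⁻³⁴ J·s)(1.276e+15 Hz)
E_photon = 5.2771 eV

Then, the maximum kinetic energy:
KE_max = E_photon - φ = 5.2771 eV - 3.46 eV = 1.8171 eV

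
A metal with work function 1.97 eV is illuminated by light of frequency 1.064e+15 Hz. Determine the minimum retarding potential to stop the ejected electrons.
2.4304 V

The stopping potential V_s satisfies: eV_s = KE_max

First, find KE_max using Einstein's equation:
E_photon = hf = (6.626×10⁻³⁴ J·s)(1.064e+15 Hz) = 4.4004 eV
KE_max = E_photon - φ = 4.4004 - 1.97 = 2.4304 eV

Since eV_s = KE_max:
V_s = KE_max/e = 2.4304 V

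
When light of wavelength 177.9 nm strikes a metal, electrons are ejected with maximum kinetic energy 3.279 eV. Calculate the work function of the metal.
3.69 eV

From Einstein's photoelectric equation: KE_max = hf - φ = hc/λ - φ

Rearranging for φ:
φ = hc/λ - KE_max

Calculate photon energy:
E_photon = hc/λ = 6.9693 eV

Therefore:
φ = 6.9693 - 3.279 = 3.69 eV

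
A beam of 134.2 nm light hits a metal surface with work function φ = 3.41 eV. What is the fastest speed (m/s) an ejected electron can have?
1.4319e+06 m/s

First, find the maximum kinetic energy:
E_photon = hc/λ = 9.2388 eV
KE_max = E_photon - φ = 9.2388 - 3.41 = 5.8288 eV

Convert to Joules: KE_max = 5.8288 × 1.602×10⁻¹⁹ J = 9.3387e-19 J

Then use KE = ½mv² to find velocity:
v = √(2·KE/m) = √(2 × 9.3387e-19 J / 9.109e-31 kg)
v = 1.4319e+06 m/s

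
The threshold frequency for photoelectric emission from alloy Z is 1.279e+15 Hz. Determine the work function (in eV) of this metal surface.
5.29 eV

At the threshold frequency, photon energy equals work function:
φ = hf₀

Calculating:
φ = (6.626×10⁻³⁴ J·s)(1.279e+15 Hz)
φ = 5.29 eV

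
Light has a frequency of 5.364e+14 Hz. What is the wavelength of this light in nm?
558.90 nm

Using the wave equation: c = fλ

Solving for wavelength:
λ = c/f = (3×10⁸ m/s) / (5.364e+14 Hz)
λ = 558.90 nm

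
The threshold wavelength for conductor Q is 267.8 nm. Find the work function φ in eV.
4.63 eV

At the threshold wavelength, photon energy equals work function:
φ = hc/λ₀

Calculating:
φ = (6.626×10⁻³⁴ J·s)(3×10⁸ m/s) / (267.8×10⁻⁹ m)
φ = 4.63 eV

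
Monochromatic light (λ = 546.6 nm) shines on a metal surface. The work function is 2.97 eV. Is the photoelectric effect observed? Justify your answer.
No

For photoemission, the photon energy must exceed the work function.

Photon energy: E = hc/λ = 2.2683 eV
Work function: φ = 2.97 eV

Since E_photon (2.2683 eV) < φ (2.97 eV), photoemission will NOT occur.
The threshold wavelength is λ₀ = hc/φ = 417.5 nm.
Since 546.6 nm > 417.5 nm, the photons lack sufficient energy.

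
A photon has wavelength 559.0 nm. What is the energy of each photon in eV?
2.2180 eV

Using E = hf = hc/λ:

E = hc/λ = (6.626×10⁻³⁴ J·s)(3×10⁸ m/s) / (559.0×10⁻⁹ m)
E = 2.2180 eV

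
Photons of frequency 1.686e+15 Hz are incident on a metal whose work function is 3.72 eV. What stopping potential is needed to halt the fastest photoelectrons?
3.2527 V

The stopping potential V_s satisfies: eV_s = KE_max

First, find KE_max using Einstein's equation:
E_photon = hf = (6.626×10⁻³⁴ J·s)(1.686e+15 Hz) = 6.9727 eV
KE_max = E_photon - φ = 6.9727 - 3.72 = 3.2527 eV

Since eV_s = KE_max:
V_s = KE_max/e = 3.2527 V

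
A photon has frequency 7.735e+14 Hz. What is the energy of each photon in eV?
3.1989 eV

Using E = hf:

E = hf = (6.626×10⁻³⁴ J·s)(7.735e+14 Hz)
E = 3.1989 eV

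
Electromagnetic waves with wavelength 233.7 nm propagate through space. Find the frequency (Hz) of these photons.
1.2828e+15 Hz

Using the wave equation: c = fλ

Solving for frequency:
f = c/λ = (3×10⁸ m/s) / (233.7×10⁻⁹ m)
f = 1.2828e+15 Hz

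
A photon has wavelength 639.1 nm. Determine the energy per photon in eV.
1.9400 eV

Using E = hf = hc/λ:

E = hc/λ = (6.626×10⁻³⁴ J·s)(3×10⁸ m/s) / (639.1×10⁻⁹ m)
E = 1.9400 eV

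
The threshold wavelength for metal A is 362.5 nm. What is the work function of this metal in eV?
3.42 eV

At the threshold wavelength, photon energy equals work function:
φ = hc/λ₀

Calculating:
φ = (6.626×10⁻³⁴ J·s)(3×10⁸ m/s) / (362.5×10⁻⁹ m)
φ = 3.42 eV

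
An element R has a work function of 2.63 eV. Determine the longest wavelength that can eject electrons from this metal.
471.42 nm

The threshold wavelength is when the photon energy equals the work function:
hc/λ₀ = φ

Solving for λ₀:
λ₀ = hc/φ = (6.626×10⁻³⁴ J·s)(3×10⁸ m/s) / (2.63 eV × 1.602×10⁻¹⁹ J/eV)
λ₀ = 471.42 nm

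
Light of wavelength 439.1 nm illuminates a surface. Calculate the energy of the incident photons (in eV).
2.8236 eV

Using E = hf = hc/λ:

E = hc/λ = (6.626×10⁻³⁴ J·s)(3×10⁸ m/s) / (439.1×10⁻⁹ m)
E = 2.8236 eV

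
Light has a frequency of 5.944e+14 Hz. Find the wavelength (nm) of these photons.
504.36 nm

Using the wave equation: c = fλ

Solving for wavelength:
λ = c/f = (3×10⁸ m/s) / (5.944e+14 Hz)
λ = 504.36 nm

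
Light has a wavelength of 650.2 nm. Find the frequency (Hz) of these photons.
4.6108e+14 Hz

Using the wave equation: c = fλ

Solving for frequency:
f = c/λ = (3×10⁸ m/s) / (650.2×10⁻⁹ m)
f = 4.6108e+14 Hz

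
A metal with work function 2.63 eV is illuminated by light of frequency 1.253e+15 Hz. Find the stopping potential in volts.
2.5520 V

The stopping potential V_s satisfies: eV_s = KE_max

First, find KE_max using Einstein's equation:
E_photon = hf = (6.626×10⁻³⁴ J·s)(1.253e+15 Hz) = 5.1820 eV
KE_max = E_photon - φ = 5.1820 - 2.63 = 2.5520 eV

Since eV_s = KE_max:
V_s = KE_max/e = 2.5520 V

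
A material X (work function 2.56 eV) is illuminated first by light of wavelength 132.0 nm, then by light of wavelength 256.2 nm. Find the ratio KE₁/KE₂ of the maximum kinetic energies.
2.9977

Using Einstein's equation: KE_max = hc/λ - φ

For λ₁ = 132.0 nm:
E₁ = hc/λ₁ = 9.3927 eV
KE₁ = E₁ - φ = 9.3927 - 2.56 = 6.8327 eV

For λ₂ = 256.2 nm:
E₂ = hc/λ₂ = 4.8394 eV
KE₂ = E₂ - φ = 4.8394 - 2.56 = 2.2794 eV

Ratio: KE₁/KE₂ = 6.8327/2.2794 = 2.9977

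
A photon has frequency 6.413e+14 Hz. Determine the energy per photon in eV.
2.6522 eV

Using E = hf:

E = hf = (6.626×10⁻³⁴ J·s)(6.413e+14 Hz)
E = 2.6522 eV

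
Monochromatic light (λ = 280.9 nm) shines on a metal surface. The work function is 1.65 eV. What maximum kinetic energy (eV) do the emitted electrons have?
2.7638 eV

Using Einstein's photoelectric equation: KE_max = hf - φ = hc/λ - φ

First, calculate the photon energy:
E_photon = hc/λ = (6.626×10⁻³⁴ J·s)(3×10⁸ m/s) / (280.9×10⁻⁹ m)
E_photon = 4.4138 eV

Then, the maximum kinetic energy:
KE_max = E_photon - φ = 4.4138 eV - 1.65 eV = 2.7638 eV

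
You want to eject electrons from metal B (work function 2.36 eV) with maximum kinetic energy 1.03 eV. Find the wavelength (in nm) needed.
365.74 nm

From Einstein's equation: KE_max = hc/λ - φ

Rearranging for λ:
hc/λ = KE_max + φ
λ = hc/(KE_max + φ)

Required photon energy:
E_photon = KE_max + φ = 1.03 + 2.36 = 3.39 eV

Required wavelength:
λ = hc/E_photon = (6.626×10⁻³⁴)(3×10⁸) / (3.39 × 1.602×10⁻¹⁹)
λ = 365.74 nm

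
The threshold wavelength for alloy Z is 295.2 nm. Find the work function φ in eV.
4.20 eV

At the threshold wavelength, photon energy equals work function:
φ = hc/λ₀

Calculating:
φ = (6.626×10⁻³⁴ J·s)(3×10⁸ m/s) / (295.2×10⁻⁹ m)
φ = 4.20 eV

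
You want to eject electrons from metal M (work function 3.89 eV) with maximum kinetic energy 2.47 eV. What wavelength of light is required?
194.94 nm

From Einstein's equation: KE_max = hc/λ - φ

Rearranging for λ:
hc/λ = KE_max + φ
λ = hc/(KE_max + φ)

Required photon energy:
E_photon = KE_max + φ = 2.47 + 3.89 = 6.36 eV

Required wavelength:
λ = hc/E_photon = (6.626×10⁻³⁴)(3×10⁸) / (6.36 × 1.602×10⁻¹⁹)
λ = 194.94 nm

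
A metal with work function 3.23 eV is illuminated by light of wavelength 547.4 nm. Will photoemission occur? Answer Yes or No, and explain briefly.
No

For photoemission, the photon energy must exceed the work function.

Photon energy: E = hc/λ = 2.2650 eV
Work function: φ = 3.23 eV

Since E_photon (2.2650 eV) < φ (3.23 eV), photoemission will NOT occur.
The threshold wavelength is λ₀ = hc/φ = 383.9 nm.
Since 547.4 nm > 383.9 nm, the photons lack sufficient energy.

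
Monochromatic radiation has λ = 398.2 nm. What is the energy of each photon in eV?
3.1136 eV

Using E = hf = hc/λ:

E = hc/λ = (6.626×10⁻³⁴ J·s)(3×10⁸ m/s) / (398.2×10⁻⁹ m)
E = 3.1136 eV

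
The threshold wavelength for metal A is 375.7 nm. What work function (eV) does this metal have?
3.30 eV

At the threshold wavelength, photon energy equals work function:
φ = hc/λ₀

Calculating:
φ = (6.626×10⁻³⁴ J·s)(3×10⁸ m/s) / (375.7×10⁻⁹ m)
φ = 3.30 eV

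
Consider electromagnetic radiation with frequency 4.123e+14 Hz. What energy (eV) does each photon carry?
1.7051 eV

Using E = hf:

E = hf = (6.626×10⁻³⁴ J·s)(4.123e+14 Hz)
E = 1.7051 eV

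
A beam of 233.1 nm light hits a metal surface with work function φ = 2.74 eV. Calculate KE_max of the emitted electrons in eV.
2.5789 eV

Using Einstein's photoelectric equation: KE_max = hf - φ = hc/λ - φ

First, calculate the photon energy:
E_photon = hc/λ = (6.626×10⁻³⁴ J·s)(3×10⁸ m/s) / (233.1×10⁻⁹ m)
E_photon = 5.3189 eV

Then, the maximum kinetic energy:
KE_max = E_photon - φ = 5.3189 eV - 2.74 eV = 2.5789 eV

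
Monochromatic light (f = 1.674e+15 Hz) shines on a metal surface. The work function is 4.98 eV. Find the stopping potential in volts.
1.9431 V

The stopping potential V_s satisfies: eV_s = KE_max

First, find KE_max using Einstein's equation:
E_photon = hf = (6.626×10⁻³⁴ J·s)(1.674e+15 Hz) = 6.9231 eV
KE_max = E_photon - φ = 6.9231 - 4.98 = 1.9431 eV

Since eV_s = KE_max:
V_s = KE_max/e = 1.9431 V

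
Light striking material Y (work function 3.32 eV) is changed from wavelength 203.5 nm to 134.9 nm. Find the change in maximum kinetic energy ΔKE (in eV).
3.0982 eV

Using Einstein's equation: KE_max = hc/λ - φ

For λ₁ = 203.5 nm:
KE₁ = hc/λ₁ - φ = 6.0926 - 3.32 = 2.7726 eV

For λ₂ = 134.9 nm:
KE₂ = hc/λ₂ - φ = 9.1908 - 3.32 = 5.8708 eV

Change in KE:
ΔKE = KE₂ - KE₁ = 5.8708 - 2.7726 = 3.0982 eV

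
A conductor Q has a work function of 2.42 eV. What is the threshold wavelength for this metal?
512.33 nm

The threshold wavelength is when the photon energy equals the work function:
hc/λ₀ = φ

Solving for λ₀:
λ₀ = hc/φ = (6.626×10⁻³⁴ J·s)(3×10⁸ m/s) / (2.42 eV × 1.602×10⁻¹⁹ J/eV)
λ₀ = 512.33 nm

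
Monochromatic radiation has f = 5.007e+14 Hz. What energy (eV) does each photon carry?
2.0707 eV

Using E = hf:

E = hf = (6.626×10⁻³⁴ J·s)(5.007e+14 Hz)
E = 2.0707 eV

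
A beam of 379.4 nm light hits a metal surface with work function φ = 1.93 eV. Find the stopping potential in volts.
1.3379 V

The stopping potential V_s satisfies: eV_s = KE_max

First, find KE_max using Einstein's equation:
E_photon = hc/λ = 3.2679 eV
KE_max = E_photon - φ = 3.2679 - 1.93 = 1.3379 eV

Since eV_s = KE_max:
V_s = KE_max/e = 1.3379 V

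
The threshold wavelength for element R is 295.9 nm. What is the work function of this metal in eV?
4.19 eV

At the threshold wavelength, photon energy equals work function:
φ = hc/λ₀

Calculating:
φ = (6.626×10⁻³⁴ J·s)(3×10⁸ m/s) / (295.9×10⁻⁹ m)
φ = 4.19 eV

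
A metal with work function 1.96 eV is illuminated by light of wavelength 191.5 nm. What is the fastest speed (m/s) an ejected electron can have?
1.2602e+06 m/s

First, find the maximum kinetic energy:
E_photon = hc/λ = 6.4744 eV
KE_max = E_photon - φ = 6.4744 - 1.96 = 4.5144 eV

Convert to Joules: KE_max = 4.5144 × 1.602×10⁻¹⁹ J = 7.2328e-19 J

Then use KE = ½mv² to find velocity:
v = √(2·KE/m) = √(2 × 7.2328e-19 J / 9.109e-31 kg)
v = 1.2602e+06 m/s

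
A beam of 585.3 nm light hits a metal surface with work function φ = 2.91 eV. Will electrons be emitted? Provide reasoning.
No

For photoemission, the photon energy must exceed the work function.

Photon energy: E = hc/λ = 2.1183 eV
Work function: φ = 2.91 eV

Since E_photon (2.1183 eV) < φ (2.91 eV), photoemission will NOT occur.
The threshold wavelength is λ₀ = hc/φ = 426.1 nm.
Since 585.3 nm > 426.1 nm, the photons lack sufficient energy.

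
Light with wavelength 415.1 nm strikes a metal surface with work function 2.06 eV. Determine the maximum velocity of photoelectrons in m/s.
5.7099e+05 m/s

First, find the maximum kinetic energy:
E_photon = hc/λ = 2.9869 eV
KE_max = E_photon - φ = 2.9869 - 2.06 = 0.9269 eV

Convert to Joules: KE_max = 0.9269 × 1.602×10⁻¹⁹ J = 1.4850e-19 J

Then use KE = ½mv² to find velocity:
v = √(2·KE/m) = √(2 × 1.4850e-19 J / 9.109e-31 kg)
v = 5.7099e+05 m/s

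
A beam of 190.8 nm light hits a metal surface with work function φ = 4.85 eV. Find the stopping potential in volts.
1.6481 V

The stopping potential V_s satisfies: eV_s = KE_max

First, find KE_max using Einstein's equation:
E_photon = hc/λ = 6.4981 eV
KE_max = E_photon - φ = 6.4981 - 4.85 = 1.6481 eV

Since eV_s = KE_max:
V_s = KE_max/e = 1.6481 V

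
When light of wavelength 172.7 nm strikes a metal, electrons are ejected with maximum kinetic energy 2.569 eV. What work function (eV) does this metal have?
4.61 eV

From Einstein's photoelectric equation: KE_max = hf - φ = hc/λ - φ

Rearranging for φ:
φ = hc/λ - KE_max

Calculate photon energy:
E_photon = hc/λ = 7.1792 eV

Therefore:
φ = 7.1792 - 2.569 = 4.61 eV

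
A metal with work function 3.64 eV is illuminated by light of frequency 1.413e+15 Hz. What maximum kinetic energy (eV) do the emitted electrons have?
2.2037 eV

Using Einstein's photoelectric equation: KE_max = hf - φ

First, calculate the photon energy:
E_photon = hf = (6.626×10⁻³⁴ J·s)(1.413e+15 Hz)
E_photon = 5.8437 eV

Then, the maximum kinetic energy:
KE_max = E_photon - φ = 5.8437 eV - 3.64 eV = 2.2037 eV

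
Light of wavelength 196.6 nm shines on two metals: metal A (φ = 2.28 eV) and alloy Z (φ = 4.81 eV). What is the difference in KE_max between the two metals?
2.5300 eV

Using KE_max = hc/λ - φ for each metal:

Photon energy: E = hc/λ = 6.3064 eV

For metal A (φ₁ = 2.28 eV):
KE₁ = E - φ₁ = 6.3064 - 2.28 = 4.0264 eV

For alloy Z (φ₂ = 4.81 eV):
KE₂ = E - φ₂ = 6.3064 - 4.81 = 1.4964 eV

Difference:
ΔKE = KE₁ - KE₂ = 4.0264 - 1.4964 = 2.5300 eV

Note: The difference equals the difference in work functions: 4.81 - 2.28 = 2.53 eV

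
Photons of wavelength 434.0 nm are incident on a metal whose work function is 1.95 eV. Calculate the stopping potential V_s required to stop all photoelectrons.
0.9068 V

The stopping potential V_s satisfies: eV_s = KE_max

First, find KE_max using Einstein's equation:
E_photon = hc/λ = 2.8568 eV
KE_max = E_photon - φ = 2.8568 - 1.95 = 0.9068 eV

Since eV_s = KE_max:
V_s = KE_max/e = 0.9068 V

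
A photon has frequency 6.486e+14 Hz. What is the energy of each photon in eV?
2.6824 eV

Using E = hf:

E = hf = (6.626×10⁻³⁴ J·s)(6.486e+14 Hz)
E = 2.6824 eV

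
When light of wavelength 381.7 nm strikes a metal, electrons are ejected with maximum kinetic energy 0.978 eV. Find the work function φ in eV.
2.27 eV

From Einstein's photoelectric equation: KE_max = hf - φ = hc/λ - φ

Rearranging for φ:
φ = hc/λ - KE_max

Calculate photon energy:
E_photon = hc/λ = 3.2482 eV

Therefore:
φ = 3.2482 - 0.978 = 2.27 eV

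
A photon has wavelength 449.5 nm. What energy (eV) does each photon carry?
2.7583 eV

Using E = hf = hc/λ:

E = hc/λ = (6.626×10⁻³⁴ J·s)(3×10⁸ m/s) / (449.5×10⁻⁹ m)
E = 2.7583 eV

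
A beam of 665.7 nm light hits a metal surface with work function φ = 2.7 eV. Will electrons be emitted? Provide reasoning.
No

For photoemission, the photon energy must exceed the work function.

Photon energy: E = hc/λ = 1.8625 eV
Work function: φ = 2.7 eV

Since E_photon (1.8625 eV) < φ (2.7 eV), photoemission will NOT occur.
The threshold wavelength is λ₀ = hc/φ = 459.2 nm.
Since 665.7 nm > 459.2 nm, the photons lack sufficient energy.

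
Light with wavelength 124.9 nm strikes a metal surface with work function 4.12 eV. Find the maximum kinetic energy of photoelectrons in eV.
5.8067 eV

Using Einstein's photoelectric equation: KE_max = hf - φ = hc/λ - φ

First, calculate the photon energy:
E_photon = hc/λ = (6.626×10⁻³⁴ J·s)(3×10⁸ m/s) / (124.9×10⁻⁹ m)
E_photon = 9.9267 eV

Then, the maximum kinetic energy:
KE_max = E_photon - φ = 9.9267 eV - 4.12 eV = 5.8067 eV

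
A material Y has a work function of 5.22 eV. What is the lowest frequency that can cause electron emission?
1.2622e+15 Hz

The threshold frequency is when the photon energy equals the work function:
hf₀ = φ

Solving for f₀:
f₀ = φ/h = (5.22 eV × 1.602×10⁻¹⁹ J/eV) / (6.626×10⁻³⁴ J·s)
f₀ = 1.2622e+15 Hz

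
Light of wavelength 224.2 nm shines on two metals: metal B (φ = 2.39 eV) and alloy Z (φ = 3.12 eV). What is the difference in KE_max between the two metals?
0.7300 eV

Using KE_max = hc/λ - φ for each metal:

Photon energy: E = hc/λ = 5.5301 eV

For metal B (φ₁ = 2.39 eV):
KE₁ = E - φ₁ = 5.5301 - 2.39 = 3.1401 eV

For alloy Z (φ₂ = 3.12 eV):
KE₂ = E - φ₂ = 5.5301 - 3.12 = 2.4101 eV

Difference:
ΔKE = KE₁ - KE₂ = 3.1401 - 2.4101 = 0.7300 eV

Note: The difference equals the difference in work functions: 3.12 - 2.39 = 0.73 eV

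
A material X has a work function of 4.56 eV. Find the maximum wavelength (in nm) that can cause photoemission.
271.90 nm

The threshold wavelength is when the photon energy equals the work function:
hc/λ₀ = φ

Solving for λ₀:
λ₀ = hc/φ = (6.626×10⁻³⁴ J·s)(3×10⁸ m/s) / (4.56 eV × 1.602×10⁻¹⁹ J/eV)
λ₀ = 271.90 nm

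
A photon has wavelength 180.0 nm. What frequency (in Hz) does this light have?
1.6655e+15 Hz

Using the wave equation: c = fλ

Solving for frequency:
f = c/λ = (3×10⁸ m/s) / (180.0×10⁻⁹ m)
f = 1.6655e+15 Hz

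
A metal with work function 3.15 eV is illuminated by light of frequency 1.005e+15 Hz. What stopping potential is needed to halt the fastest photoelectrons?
1.0063 V

The stopping potential V_s satisfies: eV_s = KE_max

First, find KE_max using Einstein's equation:
E_photon = hf = (6.626×10⁻³⁴ J·s)(1.005e+15 Hz) = 4.1563 eV
KE_max = E_photon - φ = 4.1563 - 3.15 = 1.0063 eV

Since eV_s = KE_max:
V_s = KE_max/e = 1.0063 V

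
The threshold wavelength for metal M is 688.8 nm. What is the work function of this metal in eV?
1.80 eV

At the threshold wavelength, photon energy equals work function:
φ = hc/λ₀

Calculating:
φ = (6.626×10⁻³⁴ J·s)(3×10⁸ m/s) / (688.8×10⁻⁹ m)
φ = 1.80 eV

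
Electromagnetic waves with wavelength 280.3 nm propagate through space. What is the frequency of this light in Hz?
1.0695e+15 Hz

Using the wave equation: c = fλ

Solving for frequency:
f = c/λ = (3×10⁸ m/s) / (280.3×10⁻⁹ m)
f = 1.0695e+15 Hz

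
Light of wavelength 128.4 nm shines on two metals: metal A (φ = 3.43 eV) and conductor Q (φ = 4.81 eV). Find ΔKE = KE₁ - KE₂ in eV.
1.3800 eV

Using KE_max = hc/λ - φ for each metal:

Photon energy: E = hc/λ = 9.6561 eV

For metal A (φ₁ = 3.43 eV):
KE₁ = E - φ₁ = 9.6561 - 3.43 = 6.2261 eV

For conductor Q (φ₂ = 4.81 eV):
KE₂ = E - φ₂ = 9.6561 - 4.81 = 4.8461 eV

Difference:
ΔKE = KE₁ - KE₂ = 6.2261 - 4.8461 = 1.3800 eV

Note: The difference equals the difference in work functions: 4.81 - 3.43 = 1.38 eV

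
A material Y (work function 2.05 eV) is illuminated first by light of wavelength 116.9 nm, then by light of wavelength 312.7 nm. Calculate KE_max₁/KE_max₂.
4.4680

Using Einstein's equation: KE_max = hc/λ - φ

For λ₁ = 116.9 nm:
E₁ = hc/λ₁ = 10.6060 eV
KE₁ = E₁ - φ = 10.6060 - 2.05 = 8.5560 eV

For λ₂ = 312.7 nm:
E₂ = hc/λ₂ = 3.9650 eV
KE₂ = E₂ - φ = 3.9650 - 2.05 = 1.9150 eV

Ratio: KE₁/KE₂ = 8.5560/1.9150 = 4.4680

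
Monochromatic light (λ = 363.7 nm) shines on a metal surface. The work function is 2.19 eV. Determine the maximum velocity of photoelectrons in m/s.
6.5482e+05 m/s

First, find the maximum kinetic energy:
E_photon = hc/λ = 3.4090 eV
KE_max = E_photon - φ = 3.4090 - 2.19 = 1.2190 eV

Convert to Joules: KE_max = 1.2190 × 1.602×10⁻¹⁹ J = 1.9530e-19 J

Then use KE = ½mv² to find velocity:
v = √(2·KE/m) = √(2 × 1.9530e-19 J / 9.109e-31 kg)
v = 6.5482e+05 m/s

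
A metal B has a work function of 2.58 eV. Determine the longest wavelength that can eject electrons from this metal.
480.56 nm

The threshold wavelength is when the photon energy equals the work function:
hc/λ₀ = φ

Solving for λ₀:
λ₀ = hc/φ = (6.626×10⁻³⁴ J·s)(3×10⁸ m/s) / (2.58 eV × 1.602×10⁻¹⁹ J/eV)
λ₀ = 480.56 nm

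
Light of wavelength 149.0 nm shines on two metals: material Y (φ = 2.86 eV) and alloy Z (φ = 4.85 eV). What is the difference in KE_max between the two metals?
1.9900 eV

Using KE_max = hc/λ - φ for each metal:

Photon energy: E = hc/λ = 8.3211 eV

For material Y (φ₁ = 2.86 eV):
KE₁ = E - φ₁ = 8.3211 - 2.86 = 5.4611 eV

For alloy Z (φ₂ = 4.85 eV):
KE₂ = E - φ₂ = 8.3211 - 4.85 = 3.4711 eV

Difference:
ΔKE = KE₁ - KE₂ = 5.4611 - 3.4711 = 1.9900 eV

Note: The difference equals the difference in work functions: 4.85 - 2.86 = 1.99 eV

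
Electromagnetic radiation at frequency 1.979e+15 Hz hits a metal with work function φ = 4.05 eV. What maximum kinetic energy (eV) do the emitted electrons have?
4.1345 eV

Using Einstein's photoelectric equation: KE_max = hf - φ

First, calculate the photon energy:
E_photon = hf = (6.626×10⁻³⁴ J·s)(1.979e+15 Hz)
E_photon = 8.1845 eV

Then, the maximum kinetic energy:
KE_max = E_photon - φ = 8.1845 eV - 4.05 eV = 4.1345 eV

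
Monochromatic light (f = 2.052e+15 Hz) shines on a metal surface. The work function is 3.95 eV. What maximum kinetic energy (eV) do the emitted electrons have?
4.5364 eV

Using Einstein's photoelectric equation: KE_max = hf - φ

First, calculate the photon energy:
E_photon = hf = (6.626×10⁻³⁴ J·s)(2.052e+15 Hz)
E_photon = 8.4864 eV

Then, the maximum kinetic energy:
KE_max = E_photon - φ = 8.4864 eV - 3.95 eV = 4.5364 eV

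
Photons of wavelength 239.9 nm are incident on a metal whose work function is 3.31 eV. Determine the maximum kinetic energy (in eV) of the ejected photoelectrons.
1.8582 eV

Using Einstein's photoelectric equation: KE_max = hf - φ = hc/λ - φ

First, calculate the photon energy:
E_photon = hc/λ = (6.626×10⁻³⁴ J·s)(3×10⁸ m/s) / (239.9×10⁻⁹ m)
E_photon = 5.1682 eV

Then, the maximum kinetic energy:
KE_max = E_photon - φ = 5.1682 eV - 3.31 eV = 1.8582 eV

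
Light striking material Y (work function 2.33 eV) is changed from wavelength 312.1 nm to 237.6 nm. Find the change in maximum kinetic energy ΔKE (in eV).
1.2456 eV

Using Einstein's equation: KE_max = hc/λ - φ

For λ₁ = 312.1 nm:
KE₁ = hc/λ₁ - φ = 3.9726 - 2.33 = 1.6426 eV

For λ₂ = 237.6 nm:
KE₂ = hc/λ₂ - φ = 5.2182 - 2.33 = 2.8882 eV

Change in KE:
ΔKE = KE₂ - KE₁ = 2.8882 - 1.6426 = 1.2456 eV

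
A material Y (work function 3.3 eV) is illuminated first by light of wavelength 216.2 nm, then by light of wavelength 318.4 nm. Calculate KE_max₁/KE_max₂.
4.0990

Using Einstein's equation: KE_max = hc/λ - φ

For λ₁ = 216.2 nm:
E₁ = hc/λ₁ = 5.7347 eV
KE₁ = E₁ - φ = 5.7347 - 3.3 = 2.4347 eV

For λ₂ = 318.4 nm:
E₂ = hc/λ₂ = 3.8940 eV
KE₂ = E₂ - φ = 3.8940 - 3.3 = 0.5940 eV

Ratio: KE₁/KE₂ = 2.4347/0.5940 = 4.0990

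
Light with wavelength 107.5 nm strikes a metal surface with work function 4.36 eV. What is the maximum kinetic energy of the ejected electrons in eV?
7.1734 eV

Using Einstein's photoelectric equation: KE_max = hf - φ = hc/λ - φ

First, calculate the photon energy:
E_photon = hc/λ = (6.626×10⁻³⁴ J·s)(3×10⁸ m/s) / (107.5×10⁻⁹ m)
E_photon = 11.5334 eV

Then, the maximum kinetic energy:
KE_max = E_photon - φ = 11.5334 eV - 4.36 eV = 7.1734 eV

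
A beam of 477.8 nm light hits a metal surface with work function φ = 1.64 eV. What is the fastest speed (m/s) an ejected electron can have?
5.7957e+05 m/s

First, find the maximum kinetic energy:
E_photon = hc/λ = 2.5949 eV
KE_max = E_photon - φ = 2.5949 - 1.64 = 0.9549 eV

Convert to Joules: KE_max = 0.9549 × 1.602×10⁻¹⁹ J = 1.5299e-19 J

Then use KE = ½mv² to find velocity:
v = √(2·KE/m) = √(2 × 1.5299e-19 J / 9.109e-31 kg)
v = 5.7957e+05 m/s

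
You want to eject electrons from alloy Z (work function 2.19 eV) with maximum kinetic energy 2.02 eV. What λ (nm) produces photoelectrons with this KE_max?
294.50 nm

From Einstein's equation: KE_max = hc/λ - φ

Rearranging for λ:
hc/λ = KE_max + φ
λ = hc/(KE_max + φ)

Required photon energy:
E_photon = KE_max + φ = 2.02 + 2.19 = 4.21 eV

Required wavelength:
λ = hc/E_photon = (6.626×10⁻³⁴)(3×10⁸) / (4.21 × 1.602×10⁻¹⁹)
λ = 294.50 nm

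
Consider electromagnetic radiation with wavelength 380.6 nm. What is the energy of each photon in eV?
3.2576 eV

Using E = hf = hc/λ:

E = hc/λ = (6.626×10⁻³⁴ J·s)(3×10⁸ m/s) / (380.6×10⁻⁹ m)
E = 3.2576 eV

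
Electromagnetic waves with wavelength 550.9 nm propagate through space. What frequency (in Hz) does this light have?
5.4419e+14 Hz

Using the wave equation: c = fλ

Solving for frequency:
f = c/λ = (3×10⁸ m/s) / (550.9×10⁻⁹ m)
f = 5.4419e+14 Hz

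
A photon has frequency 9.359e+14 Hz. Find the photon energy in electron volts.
3.8706 eV

Using E = hf:

E = hf = (6.626×10⁻³⁴ J·s)(9.359e+14 Hz)
E = 3.8706 eV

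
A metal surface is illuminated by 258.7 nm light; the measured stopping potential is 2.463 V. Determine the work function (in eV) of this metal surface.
2.33 eV

The stopping potential gives the maximum kinetic energy: KE_max = eV_s = 2.463 eV

From Einstein's photoelectric equation: KE_max = hc/λ - φ
Rearranging: φ = hc/λ - KE_max

Calculate photon energy:
E_photon = hc/λ = (6.626×10⁻³⁴ J·s)(3×10⁸ m/s) / (258.7×10⁻⁹ m) = 4.7926 eV

Therefore:
φ = 4.7926 - 2.463 = 2.33 eV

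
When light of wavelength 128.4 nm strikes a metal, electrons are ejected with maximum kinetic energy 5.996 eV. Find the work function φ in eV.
3.66 eV

From Einstein's photoelectric equation: KE_max = hf - φ = hc/λ - φ

Rearranging for φ:
φ = hc/λ - KE_max

Calculate photon energy:
E_photon = hc/λ = 9.6561 eV

Therefore:
φ = 9.6561 - 5.996 = 3.66 eV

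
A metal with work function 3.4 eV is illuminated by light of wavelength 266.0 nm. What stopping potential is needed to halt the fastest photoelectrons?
1.2611 V

The stopping potential V_s satisfies: eV_s = KE_max

First, find KE_max using Einstein's equation:
E_photon = hc/λ = 4.6611 eV
KE_max = E_photon - φ = 4.6611 - 3.4 = 1.2611 eV

Since eV_s = KE_max:
V_s = KE_max/e = 1.2611 V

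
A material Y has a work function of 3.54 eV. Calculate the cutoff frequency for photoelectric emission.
8.5597e+14 Hz

The threshold frequency is when the photon energy equals the work function:
hf₀ = φ

Solving for f₀:
f₀ = φ/h = (3.54 eV × 1.602×10⁻¹⁹ J/eV) / (6.626×10⁻³⁴ J·s)
f₀ = 8.5597e+14 Hz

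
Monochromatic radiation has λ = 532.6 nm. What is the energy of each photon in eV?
2.3279 eV

Using E = hf = hc/λ:

E = hc/λ = (6.626×10⁻³⁴ J·s)(3×10⁸ m/s) / (532.6×10⁻⁹ m)
E = 2.3279 eV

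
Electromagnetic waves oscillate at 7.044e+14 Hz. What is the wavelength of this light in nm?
425.60 nm

Using the wave equation: c = fλ

Solving for wavelength:
λ = c/f = (3×10⁸ m/s) / (7.044e+14 Hz)
λ = 425.60 nm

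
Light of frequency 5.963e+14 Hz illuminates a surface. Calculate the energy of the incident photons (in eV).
2.4661 eV

Using E = hf:

E = hf = (6.626×10⁻³⁴ J·s)(5.963e+14 Hz)
E = 2.4661 eV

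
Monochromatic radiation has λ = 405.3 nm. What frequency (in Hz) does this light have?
7.3968e+14 Hz

Using the wave equation: c = fλ

Solving for frequency:
f = c/λ = (3×10⁸ m/s) / (405.3×10⁻⁹ m)
f = 7.3968e+14 Hz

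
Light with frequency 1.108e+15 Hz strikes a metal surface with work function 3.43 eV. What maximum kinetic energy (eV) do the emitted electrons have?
1.1523 eV

Using Einstein's photoelectric equation: KE_max = hf - φ

First, calculate the photon energy:
E_photon = hf = (6.626×10⁻³⁴ J·s)(1.108e+15 Hz)
E_photon = 4.5823 eV

Then, the maximum kinetic energy:
KE_max = E_photon - φ = 4.5823 eV - 3.43 eV = 1.1523 eV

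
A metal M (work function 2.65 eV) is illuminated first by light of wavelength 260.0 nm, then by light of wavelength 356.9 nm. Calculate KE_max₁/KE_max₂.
2.5714

Using Einstein's equation: KE_max = hc/λ - φ

For λ₁ = 260.0 nm:
E₁ = hc/λ₁ = 4.7686 eV
KE₁ = E₁ - φ = 4.7686 - 2.65 = 2.1186 eV

For λ₂ = 356.9 nm:
E₂ = hc/λ₂ = 3.4739 eV
KE₂ = E₂ - φ = 3.4739 - 2.65 = 0.8239 eV

Ratio: KE₁/KE₂ = 2.1186/0.8239 = 2.5714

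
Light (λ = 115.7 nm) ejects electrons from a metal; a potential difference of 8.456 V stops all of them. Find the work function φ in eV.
2.26 eV

The stopping potential gives the maximum kinetic energy: KE_max = eV_s = 8.456 eV

From Einstein's photoelectric equation: KE_max = hc/λ - φ
Rearranging: φ = hc/λ - KE_max

Calculate photon energy:
E_photon = hc/λ = (6.626×10⁻³⁴ J·s)(3×10⁸ m/s) / (115.7×10⁻⁹ m) = 10.7160 eV

Therefore:
φ = 10.7160 - 8.456 = 2.26 eV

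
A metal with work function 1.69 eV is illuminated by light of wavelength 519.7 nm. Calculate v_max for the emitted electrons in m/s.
4.9469e+05 m/s

First, find the maximum kinetic energy:
E_photon = hc/λ = 2.3857 eV
KE_max = E_photon - φ = 2.3857 - 1.69 = 0.6957 eV

Convert to Joules: KE_max = 0.6957 × 1.602×10⁻¹⁹ J = 1.1146e-19 J

Then use KE = ½mv² to find velocity:
v = √(2·KE/m) = √(2 × 1.1146e-19 J / 9.109e-31 kg)
v = 4.9469e+05 m/s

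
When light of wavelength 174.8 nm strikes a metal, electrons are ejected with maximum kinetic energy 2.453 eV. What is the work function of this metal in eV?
4.64 eV

From Einstein's photoelectric equation: KE_max = hf - φ = hc/λ - φ

Rearranging for φ:
φ = hc/λ - KE_max

Calculate photon energy:
E_photon = hc/λ = 7.0929 eV

Therefore:
φ = 7.0929 - 2.453 = 4.64 eV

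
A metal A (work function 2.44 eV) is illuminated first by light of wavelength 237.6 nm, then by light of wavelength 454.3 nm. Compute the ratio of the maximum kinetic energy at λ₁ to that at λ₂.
9.6089

Using Einstein's equation: KE_max = hc/λ - φ

For λ₁ = 237.6 nm:
E₁ = hc/λ₁ = 5.2182 eV
KE₁ = E₁ - φ = 5.2182 - 2.44 = 2.7782 eV

For λ₂ = 454.3 nm:
E₂ = hc/λ₂ = 2.7291 eV
KE₂ = E₂ - φ = 2.7291 - 2.44 = 0.2891 eV

Ratio: KE₁/KE₂ = 2.7782/0.2891 = 9.6089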